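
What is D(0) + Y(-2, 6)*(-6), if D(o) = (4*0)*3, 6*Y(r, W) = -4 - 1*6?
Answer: 10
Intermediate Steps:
Y(r, W) = -5/3 (Y(r, W) = (-4 - 1*6)/6 = (-4 - 6)/6 = (⅙)*(-10) = -5/3)
D(o) = 0 (D(o) = 0*3 = 0)
D(0) + Y(-2, 6)*(-6) = 0 - 5/3*(-6) = 0 + 10 = 10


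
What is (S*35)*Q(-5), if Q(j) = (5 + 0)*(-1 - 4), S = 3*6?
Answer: -15750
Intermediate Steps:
S = 18
Q(j) = -25 (Q(j) = 5*(-5) = -25)
(S*35)*Q(-5) = (18*35)*(-25) = 630*(-25) = -15750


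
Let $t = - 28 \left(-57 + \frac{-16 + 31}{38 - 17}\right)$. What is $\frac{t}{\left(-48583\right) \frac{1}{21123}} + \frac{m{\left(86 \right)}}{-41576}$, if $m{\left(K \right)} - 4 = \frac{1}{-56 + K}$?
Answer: $- \frac{41521767491983}{60596604240} \approx -685.22$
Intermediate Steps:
$t = 1576$ ($t = - 28 \left(-57 + \frac{15}{21}\right) = - 28 \left(-57 + 15 \cdot \frac{1}{21}\right) = - 28 \left(-57 + \frac{5}{7}\right) = \left(-28\right) \left(- \frac{394}{7}\right) = 1576$)
$m{\left(K \right)} = 4 + \frac{1}{-56 + K}$
$\frac{t}{\left(-48583\right) \frac{1}{21123}} + \frac{m{\left(86 \right)}}{-41576} = \frac{1576}{\left(-48583\right) \frac{1}{21123}} + \frac{\frac{1}{-56 + 86} \left(-223 + 4 \cdot 86\right)}{-41576} = \frac{1576}{\left(-48583\right) \frac{1}{21123}} + \frac{-223 + 344}{30} \left(- \frac{1}{41576}\right) = \frac{1576}{- \frac{48583}{21123}} + \frac{1}{30} \cdot 121 \left(- \frac{1}{41576}\right) = 1576 \left(- \frac{21123}{48583}\right) + \frac{121}{30} \left(- \frac{1}{41576}\right) = - \frac{33289848}{48583} - \frac{121}{1247280} = - \frac{41521767491983}{60596604240}$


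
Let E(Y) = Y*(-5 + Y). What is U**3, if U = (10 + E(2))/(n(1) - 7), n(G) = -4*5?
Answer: -64/19683 ≈ -0.0032515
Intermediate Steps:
n(G) = -20
U = -4/27 (U = (10 + 2*(-5 + 2))/(-20 - 7) = (10 + 2*(-3))/(-27) = (10 - 6)*(-1/27) = 4*(-1/27) = -4/27 ≈ -0.14815)
U**3 = (-4/27)**3 = -64/19683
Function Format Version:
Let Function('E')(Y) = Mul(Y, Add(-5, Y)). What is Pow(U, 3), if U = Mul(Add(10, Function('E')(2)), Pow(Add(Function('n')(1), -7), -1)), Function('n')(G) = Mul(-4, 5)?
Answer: Rational(-64, 19683) ≈ -0.0032515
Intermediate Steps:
Function('n')(G) = -20
U = Rational(-4, 27) (U = Mul(Add(10, Mul(2, Add(-5, 2))), Pow(Add(-20, -7), -1)) = Mul(Add(10, Mul(2, -3)), Pow(-27, -1)) = Mul(Add(10, -6), Rational(-1, 27)) = Mul(4, Rational(-1, 27)) = Rational(-4, 27) ≈ -0.14815)
Pow(U, 3) = Pow(Rational(-4, 27), 3) = Rational(-64, 19683)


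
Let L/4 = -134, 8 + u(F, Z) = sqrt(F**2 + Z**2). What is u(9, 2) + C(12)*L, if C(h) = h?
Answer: -6440 + sqrt(85) ≈ -6430.8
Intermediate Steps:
u(F, Z) = -8 + sqrt(F**2 + Z**2)
L = -536 (L = 4*(-134) = -536)
u(9, 2) + C(12)*L = (-8 + sqrt(9**2 + 2**2)) + 12*(-536) = (-8 + sqrt(81 + 4)) - 6432 = (-8 + sqrt(85)) - 6432 = -6440 + sqrt(85)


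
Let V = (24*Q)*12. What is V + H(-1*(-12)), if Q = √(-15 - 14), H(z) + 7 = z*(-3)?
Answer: -43 + 288*I*√29 ≈ -43.0 + 1550.9*I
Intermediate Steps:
H(z) = -7 - 3*z (H(z) = -7 + z*(-3) = -7 - 3*z)
Q = I*√29 (Q = √(-29) = I*√29 ≈ 5.3852*I)
V = 288*I*√29 (V = (24*(I*√29))*12 = (24*I*√29)*12 = 288*I*√29 ≈ 1550.9*I)
V + H(-1*(-12)) = 288*I*√29 + (-7 - (-3)*(-12)) = 288*I*√29 + (-7 - 3*12) = 288*I*√29 + (-7 - 36) = 288*I*√29 - 43 = -43 + 288*I*√29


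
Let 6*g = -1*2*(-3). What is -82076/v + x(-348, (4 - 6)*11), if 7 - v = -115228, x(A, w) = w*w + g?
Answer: 55806899/115235 ≈ 484.29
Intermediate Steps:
g = 1 (g = (-1*2*(-3))/6 = (-2*(-3))/6 = (⅙)*6 = 1)
x(A, w) = 1 + w² (x(A, w) = w*w + 1 = w² + 1 = 1 + w²)
v = 115235 (v = 7 - 1*(-115228) = 7 + 115228 = 115235)
-82076/v + x(-348, (4 - 6)*11) = -82076/115235 + (1 + ((4 - 6)*11)²) = -82076*1/115235 + (1 + (-2*11)²) = -82076/115235 + (1 + (-22)²) = -82076/115235 + (1 + 484) = -82076/115235 + 485 = 55806899/115235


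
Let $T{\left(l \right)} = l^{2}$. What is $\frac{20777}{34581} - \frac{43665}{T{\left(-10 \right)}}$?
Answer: $- \frac{301580333}{691620} \approx -436.05$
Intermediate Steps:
$\frac{20777}{34581} - \frac{43665}{T{\left(-10 \right)}} = \frac{20777}{34581} - \frac{43665}{\left(-10\right)^{2}} = 20777 \cdot \frac{1}{34581} - \frac{43665}{100} = \frac{20777}{34581} - \frac{8733}{20} = - \frac{301580333}{691620}$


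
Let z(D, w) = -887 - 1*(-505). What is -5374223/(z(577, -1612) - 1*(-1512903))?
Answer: -5374223/1512521 ≈ -3.5532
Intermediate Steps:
z(D, w) = -382 (z(D, w) = -887 + 505 = -382)
-5374223/(z(577, -1612) - 1*(-1512903)) = -5374223/(-382 - 1*(-1512903)) = -5374223/(-382 + 1512903) = -5374223/1512521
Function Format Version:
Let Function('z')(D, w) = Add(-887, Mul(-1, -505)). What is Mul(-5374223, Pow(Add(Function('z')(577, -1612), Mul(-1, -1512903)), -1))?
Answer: Rational(-5374223, 1512521) ≈ -3.5532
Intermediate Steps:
Function('z')(D, w) = -382 (Function('z')(D, w) = Add(-887, 505) = -382)
Mul(-5374223, Pow(Add(Function('z')(577, -1612), Mul(-1, -1512903)), -1)) = Mul(-5374223, Pow(Add(-382, Mul(-1, -1512903)), -1)) = Mul(-5374223, Pow(Add(-382, 1512903), -1)) = Mul(-5374223, Pow(1512521, -1)) = Mul(-5374223, Rational(1, 1512521)) = Rational(-5374223, 1512521)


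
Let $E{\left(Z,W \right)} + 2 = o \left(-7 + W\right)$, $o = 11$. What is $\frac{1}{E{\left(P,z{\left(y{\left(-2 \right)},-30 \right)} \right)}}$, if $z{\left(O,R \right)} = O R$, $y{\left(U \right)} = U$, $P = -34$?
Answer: $\frac{1}{581} \approx 0.0017212$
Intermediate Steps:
$E{\left(Z,W \right)} = -79 + 11 W$ ($E{\left(Z,W \right)} = -2 + 11 \left(-7 + W\right) = -2 + \left(-77 + 11 W\right) = -79 + 11 W$)
$\frac{1}{E{\left(P,z{\left(y{\left(-2 \right)},-30 \right)} \right)}} = \frac{1}{-79 + 11 \left(\left(-2\right) \left(-30\right)\right)} = \frac{1}{-79 + 11 \cdot 60} = \frac{1}{-79 + 660} = \frac{1}{581}$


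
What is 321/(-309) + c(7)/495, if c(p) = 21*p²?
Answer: 17674/16995 ≈ 1.0400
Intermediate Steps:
321/(-309) + c(7)/495 = 321/(-309) + (21*7²)/495 = 321*(-1/309) + (21*49)*(1/495) = -107/103 + 1029*(1/495) = -107/103 + 343/165 = 17674/16995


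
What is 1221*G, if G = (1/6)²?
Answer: 407/12 ≈ 33.917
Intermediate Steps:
G = 1/36 (G = (⅙)² = 1/36 ≈ 0.027778)
1221*G = 1221*(1/36) = 407/12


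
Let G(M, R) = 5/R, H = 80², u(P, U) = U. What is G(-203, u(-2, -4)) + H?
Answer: 25595/4 ≈ 6398.8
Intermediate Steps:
H = 6400
G(-203, u(-2, -4)) + H = 5/(-4) + 6400 = 5*(-¼) + 6400 = -5/4 + 6400 = 25595/4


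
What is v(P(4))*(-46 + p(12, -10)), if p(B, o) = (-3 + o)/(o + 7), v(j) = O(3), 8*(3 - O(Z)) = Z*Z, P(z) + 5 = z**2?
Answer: -625/8 ≈ -78.125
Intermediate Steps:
P(z) = -5 + z**2
O(Z) = 3 - Z**2/8 (O(Z) = 3 - Z*Z/8 = 3 - Z**2/8)
v(j) = 15/8 (v(j) = 3 - 1/8*3**2 = 3 - 1/8*9 = 3 - 9/8 = 15/8)
p(B, o) = (-3 + o)/(7 + o)
v(P(4))*(-46 + p(12, -10)) = 15*(-46 + (-3 - 10)/(7 - 10))/8 = 15*(-46 - 13/(-3))/8 = 15*(-46 - 1/3*(-13))/8 = 15*(-46 + 13/3)/8 = (15/8)*(-125/3) = -625/8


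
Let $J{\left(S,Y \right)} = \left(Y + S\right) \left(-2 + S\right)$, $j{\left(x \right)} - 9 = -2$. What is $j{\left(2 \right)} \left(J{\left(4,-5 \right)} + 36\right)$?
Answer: $238$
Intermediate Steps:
$j{\left(x \right)} = 7$ ($j{\left(x \right)} = 9 - 2 = 7$)
$J{\left(S,Y \right)} = \left(-2 + S\right) \left(S + Y\right)$ ($J{\left(S,Y \right)} = \left(S + Y\right) \left(-2 + S\right) = \left(-2 + S\right) \left(S + Y\right)$)
$j{\left(2 \right)} \left(J{\left(4,-5 \right)} + 36\right) = 7 \left(\left(4^{2} - 8 - -10 + 4 \left(-5\right)\right) + 36\right) = 7 \left(\left(16 - 8 + 10 - 20\right) + 36\right) = 7 \left(-2 + 36\right) = 7 \cdot 34 = 238$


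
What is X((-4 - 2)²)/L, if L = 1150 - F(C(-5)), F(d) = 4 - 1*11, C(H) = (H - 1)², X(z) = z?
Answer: 36/1157 ≈ 0.031115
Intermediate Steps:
C(H) = (-1 + H)²
F(d) = -7 (F(d) = 4 - 11 = -7)
L = 1157 (L = 1150 - 1*(-7) = 1150 + 7 = 1157)
X((-4 - 2)²)/L = (-4 - 2)²/1157 = (-6)²*(1/1157) = 36*(1/1157) = 36/1157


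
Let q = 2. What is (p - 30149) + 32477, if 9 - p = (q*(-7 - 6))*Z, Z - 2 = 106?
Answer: 5145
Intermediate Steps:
Z = 108 (Z = 2 + 106 = 108)
p = 2817 (p = 9 - 2*(-7 - 6)*108 = 9 - 2*(-13)*108 = 9 - (-26)*108 = 9 - 1*(-2808) = 9 + 2808 = 2817)
(p - 30149) + 32477 = (2817 - 30149) + 32477 = -27332 + 32477 = 5145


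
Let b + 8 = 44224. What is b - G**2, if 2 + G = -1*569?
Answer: -281825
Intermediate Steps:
b = 44216 (b = -8 + 44224 = 44216)
G = -571 (G = -2 - 1*569 = -2 - 569 = -571)
b - G**2 = 44216 - 1*(-571)**2 = 44216 - 1*326041 = 44216 - 326041 = -281825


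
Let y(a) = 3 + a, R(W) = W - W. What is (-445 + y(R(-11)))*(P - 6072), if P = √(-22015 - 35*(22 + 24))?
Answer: 2683824 - 6630*I*√105 ≈ 2.6838e+6 - 67937.0*I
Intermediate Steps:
R(W) = 0
P = 15*I*√105 (P = √(-22015 - 35*46) = √(-22015 - 1610) = √(-23625) = 15*I*√105 ≈ 153.7*I)
(-445 + y(R(-11)))*(P - 6072) = (-445 + (3 + 0))*(15*I*√105 - 6072) = (-445 + 3)*(-6072 + 15*I*√105) = -442*(-6072 + 15*I*√105) = 2683824 - 6630*I*√105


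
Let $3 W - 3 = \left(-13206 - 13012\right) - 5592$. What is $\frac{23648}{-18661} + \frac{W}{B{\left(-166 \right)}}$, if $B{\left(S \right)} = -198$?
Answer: $\frac{579503515}{11084634} \approx 52.28$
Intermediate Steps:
$W = - \frac{31807}{3}$ ($W = 1 + \frac{\left(-13206 - 13012\right) - 5592}{3} = 1 + \frac{-26218 - 5592}{3} = 1 + \frac{1}{3} \left(-31810\right) = 1 - \frac{31810}{3} = - \frac{31807}{3} \approx -10602.0$)
$\frac{23648}{-18661} + \frac{W}{B{\left(-166 \right)}} = \frac{23648}{-18661} - \frac{31807}{3 \left(-198\right)} = 23648 \left(- \frac{1}{18661}\right) - - \frac{31807}{594} = - \frac{23648}{18661} + \frac{31807}{594} = \frac{579503515}{11084634}$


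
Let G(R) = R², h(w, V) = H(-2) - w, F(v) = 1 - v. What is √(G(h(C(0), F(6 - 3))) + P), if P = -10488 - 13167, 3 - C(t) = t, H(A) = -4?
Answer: I*√23606 ≈ 153.64*I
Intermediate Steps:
C(t) = 3 - t
h(w, V) = -4 - w
P = -23655
√(G(h(C(0), F(6 - 3))) + P) = √((-4 - (3 - 1*0))² - 23655) = √((-4 - (3 + 0))² - 23655) = √((-4 - 1*3)² - 23655) = √((-4 - 3)² - 23655) = √((-7)² - 23655) = √(49 - 23655) = √(-23606) = I*√23606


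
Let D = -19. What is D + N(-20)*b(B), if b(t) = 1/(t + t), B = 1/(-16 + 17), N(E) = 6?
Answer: -16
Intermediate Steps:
B = 1 (B = 1/1 = 1)
b(t) = 1/(2*t)
D + N(-20)*b(B) = -19 + 6*((1/2)/1) = -19 + 6*((1/2)*1) = -19 + 6*(1/2) = -19 + 3 = -16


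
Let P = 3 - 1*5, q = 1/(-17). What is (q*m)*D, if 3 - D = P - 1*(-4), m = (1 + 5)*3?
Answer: -18/17 ≈ -1.0588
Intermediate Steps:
m = 18 (m = 6*3 = 18)
q = -1/17 ≈ -0.058824
P = -2 (P = 3 - 5 = -2)
D = 1 (D = 3 - (-2 - 1*(-4)) = 3 - (-2 + 4) = 3 - 1*2 = 3 - 2 = 1)
(q*m)*D = -1/17*18*1 = -18/17*1 = -18/17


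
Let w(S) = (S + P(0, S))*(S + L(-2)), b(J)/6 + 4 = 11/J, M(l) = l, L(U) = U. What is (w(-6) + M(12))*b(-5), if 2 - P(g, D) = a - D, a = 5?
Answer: -24552/5 ≈ -4910.4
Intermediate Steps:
P(g, D) = -3 + D (P(g, D) = 2 - (5 - D) = 2 + (-5 + D) = -3 + D)
b(J) = -24 + 66/J (b(J) = -24 + 6*(11/J) = -24 + 66/J)
w(S) = (-3 + 2*S)*(-2 + S) (w(S) = (S + (-3 + S))*(S - 2) = (-3 + 2*S)*(-2 + S))
(w(-6) + M(12))*b(-5) = ((6 - 7*(-6) + 2*(-6)²) + 12)*(-24 + 66/(-5)) = ((6 + 42 + 2*36) + 12)*(-24 + 66*(-⅕)) = ((6 + 42 + 72) + 12)*(-24 - 66/5) = (120 + 12)*(-186/5) = 132*(-186/5) = -24552/5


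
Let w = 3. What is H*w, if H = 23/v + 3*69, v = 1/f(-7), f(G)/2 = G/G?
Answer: 759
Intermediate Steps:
f(G) = 2 (f(G) = 2*(G/G) = 2*1 = 2)
v = ½ (v = 1/2 = ½ ≈ 0.50000)
H = 253 (H = 23/(½) + 3*69 = 23*2 + 207 = 46 + 207 = 253)
H*w = 253*3 = 759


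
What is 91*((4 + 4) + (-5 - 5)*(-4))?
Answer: 4368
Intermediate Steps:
91*((4 + 4) + (-5 - 5)*(-4)) = 91*(8 - 10*(-4)) = 91*(8 + 40) = 91*48 = 4368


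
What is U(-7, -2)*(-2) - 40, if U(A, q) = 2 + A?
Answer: -30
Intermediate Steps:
U(-7, -2)*(-2) - 40 = (2 - 7)*(-2) - 40 = -5*(-2) - 40 = 10 - 40 = -30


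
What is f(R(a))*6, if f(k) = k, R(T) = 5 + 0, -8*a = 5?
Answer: 30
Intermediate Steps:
a = -5/8 (a = -⅛*5 = -5/8 ≈ -0.62500)
R(T) = 5
f(R(a))*6 = 5*6 = 30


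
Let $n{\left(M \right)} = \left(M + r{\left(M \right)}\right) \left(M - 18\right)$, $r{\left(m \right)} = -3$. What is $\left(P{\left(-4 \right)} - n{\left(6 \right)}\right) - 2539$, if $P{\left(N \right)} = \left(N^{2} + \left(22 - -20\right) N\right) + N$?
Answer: $-2659$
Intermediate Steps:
$P{\left(N \right)} = N^{2} + 43 N$ ($P{\left(N \right)} = \left(N^{2} + \left(22 + 20\right) N\right) + N = \left(N^{2} + 42 N\right) + N = N^{2} + 43 N$)
$n{\left(M \right)} = \left(-18 + M\right) \left(-3 + M\right)$ ($n{\left(M \right)} = \left(M - 3\right) \left(M - 18\right) = \left(-3 + M\right) \left(-18 + M\right) = \left(-18 + M\right) \left(-3 + M\right)$)
$\left(P{\left(-4 \right)} - n{\left(6 \right)}\right) - 2539 = \left(- 4 \left(43 - 4\right) - \left(54 + 6^{2} - 126\right)\right) - 2539 = \left(\left(-4\right) 39 - \left(54 + 36 - 126\right)\right) - 2539 = \left(-156 - -36\right) - 2539 = \left(-156 + 36\right) - 2539 = -120 - 2539 = -2659$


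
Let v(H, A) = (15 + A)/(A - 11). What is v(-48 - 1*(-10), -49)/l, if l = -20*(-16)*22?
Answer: 17/211200 ≈ 8.0492e-5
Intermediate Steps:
l = 7040 (l = 320*22 = 7040)
v(H, A) = (15 + A)/(-11 + A)
v(-48 - 1*(-10), -49)/l = ((15 - 49)/(-11 - 49))/7040 = (-34/(-60))*(1/7040) = -1/60*(-34)*(1/7040) = (17/30)*(1/7040) = 17/211200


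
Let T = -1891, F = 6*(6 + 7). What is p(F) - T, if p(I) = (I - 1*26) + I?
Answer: 2021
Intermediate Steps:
F = 78 (F = 6*13 = 78)
p(I) = -26 + 2*I (p(I) = (I - 26) + I = (-26 + I) + I = -26 + 2*I)
p(F) - T = (-26 + 2*78) - 1*(-1891) = (-26 + 156) + 1891 = 130 + 1891 = 2021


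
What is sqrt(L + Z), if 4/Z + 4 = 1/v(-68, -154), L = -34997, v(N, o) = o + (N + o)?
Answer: I*sqrt(79271343445)/1505 ≈ 187.08*I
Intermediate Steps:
v(N, o) = N + 2*o
Z = -1504/1505 (Z = 4/(-4 + 1/(-68 + 2*(-154))) = 4/(-4 + 1/(-68 - 308)) = 4/(-4 + 1/(-376)) = 4/(-4 - 1/376) = 4/(-1505/376) = 4*(-376/1505) = -1504/1505 ≈ -0.99934)
sqrt(L + Z) = sqrt(-34997 - 1504/1505) = sqrt(-52671989/1505) = I*sqrt(79271343445)/1505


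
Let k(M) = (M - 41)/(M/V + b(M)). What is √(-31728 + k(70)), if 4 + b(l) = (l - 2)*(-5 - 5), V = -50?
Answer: I*√372624567427/3427 ≈ 178.12*I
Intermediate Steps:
b(l) = 16 - 10*l (b(l) = -4 + (l - 2)*(-5 - 5) = -4 + (-2 + l)*(-10) = -4 + (20 - 10*l) = 16 - 10*l)
k(M) = (-41 + M)/(16 - 501*M/50) (k(M) = (M - 41)/(M/(-50) + (16 - 10*M)) = (-41 + M)/(M*(-1/50) + (16 - 10*M)) = (-41 + M)/(-M/50 + (16 - 10*M)) = (-41 + M)/(16 - 501*M/50))
√(-31728 + k(70)) = √(-31728 + 50*(41 - 1*70)/(-800 + 501*70)) = √(-31728 + 50*(41 - 70)/(-800 + 35070)) = √(-31728 + 50*(-29)/34270) = √(-31728 + 50*(1/34270)*(-29)) = √(-31728 - 145/3427) = √(-108732001/3427) = I*√372624567427/3427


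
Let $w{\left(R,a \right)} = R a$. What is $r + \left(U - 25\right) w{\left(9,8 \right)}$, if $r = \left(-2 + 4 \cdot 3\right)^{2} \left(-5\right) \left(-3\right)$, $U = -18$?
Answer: $-1596$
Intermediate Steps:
$r = 1500$ ($r = \left(-2 + 12\right)^{2} \left(-5\right) \left(-3\right) = 10^{2} \left(-5\right) \left(-3\right) = 100 \left(-5\right) \left(-3\right) = \left(-500\right) \left(-3\right) = 1500$)
$r + \left(U - 25\right) w{\left(9,8 \right)} = 1500 + \left(-18 - 25\right) 9 \cdot 8 = 1500 - 3096 = -1596$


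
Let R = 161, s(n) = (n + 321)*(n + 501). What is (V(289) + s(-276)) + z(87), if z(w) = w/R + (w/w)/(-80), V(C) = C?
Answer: 134139119/12880 ≈ 10415.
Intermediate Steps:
s(n) = (321 + n)*(501 + n)
z(w) = -1/80 + w/161 (z(w) = w/161 + (w/w)/(-80) = w*(1/161) + 1*(-1/80) = w/161 - 1/80 = -1/80 + w/161)
(V(289) + s(-276)) + z(87) = (289 + (160821 + (-276)**2 + 822*(-276))) + (-1/80 + (1/161)*87) = (289 + (160821 + 76176 - 226872)) + (-1/80 + 87/161) = (289 + 10125) + 6799/12880 = 10414 + 6799/12880 = 134139119/12880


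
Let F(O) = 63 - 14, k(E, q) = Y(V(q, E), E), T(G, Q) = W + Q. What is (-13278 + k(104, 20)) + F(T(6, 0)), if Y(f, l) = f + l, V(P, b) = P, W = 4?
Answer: -13105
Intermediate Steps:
T(G, Q) = 4 + Q
k(E, q) = E + q (k(E, q) = q + E = E + q)
F(O) = 49
(-13278 + k(104, 20)) + F(T(6, 0)) = (-13278 + (104 + 20)) + 49 = (-13278 + 124) + 49 = -13154 + 49 = -13105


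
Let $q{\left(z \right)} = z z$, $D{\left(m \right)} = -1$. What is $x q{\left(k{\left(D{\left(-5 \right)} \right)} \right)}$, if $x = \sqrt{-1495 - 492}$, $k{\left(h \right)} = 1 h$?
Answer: $i \sqrt{1987} \approx 44.576 i$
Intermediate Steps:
$k{\left(h \right)} = h$
$x = i \sqrt{1987}$ ($x = \sqrt{-1987} = i \sqrt{1987} \approx 44.576 i$)
$q{\left(z \right)} = z^{2}$
$x q{\left(k{\left(D{\left(-5 \right)} \right)} \right)} = i \sqrt{1987} \left(-1\right)^{2} = i \sqrt{1987} \cdot 1 = i \sqrt{1987}$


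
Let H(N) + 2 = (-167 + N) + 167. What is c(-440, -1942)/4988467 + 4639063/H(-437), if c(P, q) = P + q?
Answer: -23141813732119/2189937013 ≈ -10567.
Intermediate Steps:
H(N) = -2 + N (H(N) = -2 + ((-167 + N) + 167) = -2 + N)
c(-440, -1942)/4988467 + 4639063/H(-437) = (-440 - 1942)/4988467 + 4639063/(-2 - 437) = -2382*1/4988467 + 4639063/(-439) = -2382/4988467 + 4639063*(-1/439) = -2382/4988467 - 4639063/439 = -23141813732119/2189937013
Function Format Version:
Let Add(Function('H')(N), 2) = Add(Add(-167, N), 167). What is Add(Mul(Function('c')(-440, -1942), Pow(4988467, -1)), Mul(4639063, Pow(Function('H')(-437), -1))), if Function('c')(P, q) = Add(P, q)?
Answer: Rational(-23141813732119, 2189937013) ≈ -10567.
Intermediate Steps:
Function('H')(N) = Add(-2, N) (Function('H')(N) = Add(-2, Add(Add(-167, N), 167)) = Add(-2, N))
Add(Mul(Function('c')(-440, -1942), Pow(4988467, -1)), Mul(4639063, Pow(Function('H')(-437), -1))) = Add(Mul(Add(-440, -1942), Pow(4988467, -1)), Mul(4639063, Pow(Add(-2, -437), -1))) = Add(Mul(-2382, Rational(1, 4988467)), Mul(4639063, Pow(-439, -1))) = Add(Rational(-2382, 4988467), Mul(4639063, Rational(-1, 439))) = Add(Rational(-2382, 4988467), Rational(-4639063, 439)) = Rational(-23141813732119, 2189937013)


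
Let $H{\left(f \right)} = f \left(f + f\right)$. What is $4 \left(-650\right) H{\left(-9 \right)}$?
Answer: $-421200$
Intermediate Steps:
$H{\left(f \right)} = 2 f^{2}$ ($H{\left(f \right)} = f 2 f = 2 f^{2}$)
$4 \left(-650\right) H{\left(-9 \right)} = 4 \left(-650\right) 2 \left(-9\right)^{2} = - 2600 \cdot 2 \cdot 81 = \left(-2600\right) 162 = -421200$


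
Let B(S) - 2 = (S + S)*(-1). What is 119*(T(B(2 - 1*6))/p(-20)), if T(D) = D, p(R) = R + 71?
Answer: 70/3 ≈ 23.333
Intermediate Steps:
p(R) = 71 + R
B(S) = 2 - 2*S (B(S) = 2 + (S + S)*(-1) = 2 + (2*S)*(-1) = 2 - 2*S)
119*(T(B(2 - 1*6))/p(-20)) = 119*((2 - 2*(2 - 1*6))/(71 - 20)) = 119*((2 - 2*(2 - 6))/51) = 119*((2 - 2*(-4))*(1/51)) = 119*((2 + 8)*(1/51)) = 119*(10*(1/51)) = 119*(10/51) = 70/3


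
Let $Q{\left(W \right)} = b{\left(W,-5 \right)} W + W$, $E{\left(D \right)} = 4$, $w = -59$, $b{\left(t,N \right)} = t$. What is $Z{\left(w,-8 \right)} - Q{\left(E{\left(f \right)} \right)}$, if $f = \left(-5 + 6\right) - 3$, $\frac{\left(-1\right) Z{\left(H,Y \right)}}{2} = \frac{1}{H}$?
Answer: $- \frac{1178}{59} \approx -19.966$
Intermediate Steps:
$Z{\left(H,Y \right)} = - \frac{2}{H}$
$f = -2$ ($f = 1 - 3 = -2$)
$Q{\left(W \right)} = W + W^{2}$ ($Q{\left(W \right)} = W W + W = W^{2} + W = W + W^{2}$)
$Z{\left(w,-8 \right)} - Q{\left(E{\left(f \right)} \right)} = - \frac{2}{-59} - 4 \left(1 + 4\right) = \left(-2\right) \left(- \frac{1}{59}\right) - 4 \cdot 5 = \frac{2}{59} - 20 = - \frac{1178}{59}$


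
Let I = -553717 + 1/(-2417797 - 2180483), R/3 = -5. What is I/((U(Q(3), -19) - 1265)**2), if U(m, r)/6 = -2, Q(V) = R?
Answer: -2546145806761/7498548546120 ≈ -0.33955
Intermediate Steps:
R = -15 (R = 3*(-5) = -15)
Q(V) = -15
U(m, r) = -12 (U(m, r) = 6*(-2) = -12)
I = -2546145806761/4598280 (I = -553717 + 1/(-4598280) = -553717 - 1/4598280 = -2546145806761/4598280 ≈ -5.5372e+5)
I/((U(Q(3), -19) - 1265)**2) = -2546145806761/(4598280*(-12 - 1265)**2) = -2546145806761/(4598280*((-1277)**2)) = -2546145806761/4598280/1630729 = -2546145806761/4598280*1/1630729 = -2546145806761/7498548546120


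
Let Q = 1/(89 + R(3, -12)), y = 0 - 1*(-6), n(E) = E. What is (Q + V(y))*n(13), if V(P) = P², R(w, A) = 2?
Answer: 3277/7 ≈ 468.14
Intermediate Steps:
y = 6 (y = 0 + 6 = 6)
Q = 1/91 (Q = 1/(89 + 2) = 1/91 ≈ 0.010989)
(Q + V(y))*n(13) = (1/91 + 6²)*13 = (1/91 + 36)*13 = (3277/91)*13 = 3277/7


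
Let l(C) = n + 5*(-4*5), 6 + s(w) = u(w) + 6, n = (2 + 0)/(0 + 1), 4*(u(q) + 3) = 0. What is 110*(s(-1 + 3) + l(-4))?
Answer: -11110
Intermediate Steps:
u(q) = -3 (u(q) = -3 + (¼)*0 = -3 + 0 = -3)
n = 2 (n = 2/1 = 2*1 = 2)
s(w) = -3 (s(w) = -6 + (-3 + 6) = -6 + 3 = -3)
l(C) = -98 (l(C) = 2 + 5*(-4*5) = 2 + 5*(-20) = 2 - 100 = -98)
110*(s(-1 + 3) + l(-4)) = 110*(-3 - 98) = 110*(-101) = -11110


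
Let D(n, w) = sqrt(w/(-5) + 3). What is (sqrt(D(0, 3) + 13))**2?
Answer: 13 + 2*sqrt(15)/5 ≈ 14.549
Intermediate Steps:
D(n, w) = sqrt(3 - w/5) (D(n, w) = sqrt(w*(-1/5) + 3) = sqrt(-w/5 + 3) = sqrt(3 - w/5))
(sqrt(D(0, 3) + 13))**2 = (sqrt(sqrt(75 - 5*3)/5 + 13))**2 = (sqrt(sqrt(75 - 15)/5 + 13))**2 = (sqrt(sqrt(60)/5 + 13))**2 = (sqrt((2*sqrt(15))/5 + 13))**2 = (sqrt(2*sqrt(15)/5 + 13))**2 = (sqrt(13 + 2*sqrt(15)/5))**2 = 13 + 2*sqrt(15)/5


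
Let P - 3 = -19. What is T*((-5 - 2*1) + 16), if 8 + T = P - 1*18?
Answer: -378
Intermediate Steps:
P = -16 (P = 3 - 19 = -16)
T = -42 (T = -8 + (-16 - 1*18) = -8 + (-16 - 18) = -8 - 34 = -42)
T*((-5 - 2*1) + 16) = -42*((-5 - 2*1) + 16) = -42*((-5 - 2) + 16) = -42*(-7 + 16) = -42*9 = -378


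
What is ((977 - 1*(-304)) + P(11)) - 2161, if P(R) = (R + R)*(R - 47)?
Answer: -1672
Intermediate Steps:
P(R) = 2*R*(-47 + R) (P(R) = (2*R)*(-47 + R) = 2*R*(-47 + R))
((977 - 1*(-304)) + P(11)) - 2161 = ((977 - 1*(-304)) + 2*11*(-47 + 11)) - 2161 = ((977 + 304) + 2*11*(-36)) - 2161 = (1281 - 792) - 2161 = 489 - 2161 = -1672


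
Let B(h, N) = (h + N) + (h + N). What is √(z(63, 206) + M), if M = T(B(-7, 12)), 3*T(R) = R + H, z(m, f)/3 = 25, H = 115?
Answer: 5*√42/3 ≈ 10.801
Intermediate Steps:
z(m, f) = 75 (z(m, f) = 3*25 = 75)
B(h, N) = 2*N + 2*h (B(h, N) = (N + h) + (N + h) = 2*N + 2*h)
T(R) = 115/3 + R/3 (T(R) = (R + 115)/3 = (115 + R)/3 = 115/3 + R/3)
M = 125/3 (M = 115/3 + (2*12 + 2*(-7))/3 = 115/3 + (24 - 14)/3 = 115/3 + (⅓)*10 = 115/3 + 10/3 = 125/3 ≈ 41.667)
√(z(63, 206) + M) = √(75 + 125/3) = √(350/3) = 5*√42/3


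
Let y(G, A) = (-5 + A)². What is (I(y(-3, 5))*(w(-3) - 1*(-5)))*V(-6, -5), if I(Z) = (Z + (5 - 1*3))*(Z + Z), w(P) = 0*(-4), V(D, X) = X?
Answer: 0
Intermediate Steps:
w(P) = 0
I(Z) = 2*Z*(2 + Z) (I(Z) = (Z + (5 - 3))*(2*Z) = (Z + 2)*(2*Z) = (2 + Z)*(2*Z) = 2*Z*(2 + Z))
(I(y(-3, 5))*(w(-3) - 1*(-5)))*V(-6, -5) = ((2*(-5 + 5)²*(2 + (-5 + 5)²))*(0 - 1*(-5)))*(-5) = ((2*0²*(2 + 0²))*(0 + 5))*(-5) = ((2*0*(2 + 0))*5)*(-5) = ((2*0*2)*5)*(-5) = (0*5)*(-5) = 0*(-5) = 0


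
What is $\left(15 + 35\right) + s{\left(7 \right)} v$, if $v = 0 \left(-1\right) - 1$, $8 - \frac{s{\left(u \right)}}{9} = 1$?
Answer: $-13$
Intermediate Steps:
$s{\left(u \right)} = 63$ ($s{\left(u \right)} = 72 - 9 = 63$)
$v = -1$ ($v = 0 - 1 = -1$)
$\left(15 + 35\right) + s{\left(7 \right)} v = \left(15 + 35\right) + 63 \left(-1\right) = 50 - 63 = -13$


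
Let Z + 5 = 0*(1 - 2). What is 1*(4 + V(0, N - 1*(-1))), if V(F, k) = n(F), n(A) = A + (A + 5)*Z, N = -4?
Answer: -21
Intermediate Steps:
Z = -5 (Z = -5 + 0*(1 - 2) = -5 + 0*(-1) = -5 + 0 = -5)
n(A) = -25 - 4*A (n(A) = A + (A + 5)*(-5) = A + (5 + A)*(-5) = A + (-25 - 5*A) = -25 - 4*A)
V(F, k) = -25 - 4*F
1*(4 + V(0, N - 1*(-1))) = 1*(4 + (-25 - 4*0)) = 1*(4 + (-25 + 0)) = 1*(4 - 25) = 1*(-21) = -21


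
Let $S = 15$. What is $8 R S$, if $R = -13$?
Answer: $-1560$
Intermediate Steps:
$8 R S = 8 \left(-13\right) 15 = \left(-104\right) 15 = -1560$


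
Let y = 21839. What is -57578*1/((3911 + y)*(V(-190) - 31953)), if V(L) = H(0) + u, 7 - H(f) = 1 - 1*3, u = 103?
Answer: 28789/409952875 ≈ 7.0225e-5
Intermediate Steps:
H(f) = 9 (H(f) = 7 - (1 - 1*3) = 7 - (1 - 3) = 7 - 1*(-2) = 7 + 2 = 9)
V(L) = 112 (V(L) = 9 + 103 = 112)
-57578*1/((3911 + y)*(V(-190) - 31953)) = -57578*1/((112 - 31953)*(3911 + 21839)) = -57578/(25750*(-31841)) = -57578/(-819905750) = -57578*(-1/819905750) = 28789/409952875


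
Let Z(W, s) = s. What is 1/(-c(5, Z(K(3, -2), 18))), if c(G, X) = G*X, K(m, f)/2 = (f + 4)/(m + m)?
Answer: -1/90 ≈ -0.011111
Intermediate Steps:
K(m, f) = (4 + f)/m (K(m, f) = 2*((f + 4)/(m + m)) = 2*((4 + f)/((2*m))) = 2*((4 + f)*(1/(2*m))) = 2*((4 + f)/(2*m)) = (4 + f)/m)
1/(-c(5, Z(K(3, -2), 18))) = 1/(-5*18) = 1/(-1*90) = 1/(-90) = -1/90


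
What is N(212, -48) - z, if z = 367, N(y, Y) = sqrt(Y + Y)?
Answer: -367 + 4*I*sqrt(6) ≈ -367.0 + 9.798*I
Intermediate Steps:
N(y, Y) = sqrt(2)*sqrt(Y) (N(y, Y) = sqrt(2*Y) = sqrt(2)*sqrt(Y))
N(212, -48) - z = sqrt(2)*sqrt(-48) - 1*367 = sqrt(2)*(4*I*sqrt(3)) - 367 = 4*I*sqrt(6) - 367 = -367 + 4*I*sqrt(6)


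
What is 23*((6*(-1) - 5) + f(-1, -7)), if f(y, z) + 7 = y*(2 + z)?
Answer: -299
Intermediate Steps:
f(y, z) = -7 + y*(2 + z)
23*((6*(-1) - 5) + f(-1, -7)) = 23*((6*(-1) - 5) + (-7 + 2*(-1) - 1*(-7))) = 23*((-6 - 5) + (-7 - 2 + 7)) = 23*(-11 - 2) = 23*(-13) = -299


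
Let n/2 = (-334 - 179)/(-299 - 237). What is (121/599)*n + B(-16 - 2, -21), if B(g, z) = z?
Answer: -3309099/160532 ≈ -20.613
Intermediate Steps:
n = 513/268 (n = 2*((-334 - 179)/(-299 - 237)) = 2*(-513/(-536)) = 2*(-513*(-1/536)) = 2*(513/536) = 513/268 ≈ 1.9142)
(121/599)*n + B(-16 - 2, -21) = (121/599)*(513/268) - 21 = 62073/160532 - 21 = -3309099/160532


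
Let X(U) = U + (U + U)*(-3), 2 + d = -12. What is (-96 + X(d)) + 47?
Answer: 21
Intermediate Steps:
d = -14 (d = -2 - 12 = -14)
X(U) = -5*U (X(U) = U + (2*U)*(-3) = U - 6*U = -5*U)
(-96 + X(d)) + 47 = (-96 - 5*(-14)) + 47 = (-96 + 70) + 47 = -26 + 47 = 21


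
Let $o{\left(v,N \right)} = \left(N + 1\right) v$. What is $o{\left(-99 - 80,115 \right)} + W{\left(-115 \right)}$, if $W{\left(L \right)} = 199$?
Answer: $-20565$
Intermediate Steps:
$o{\left(v,N \right)} = v \left(1 + N\right)$ ($o{\left(v,N \right)} = \left(1 + N\right) v = v \left(1 + N\right)$)
$o{\left(-99 - 80,115 \right)} + W{\left(-115 \right)} = \left(-99 - 80\right) \left(1 + 115\right) + 199 = \left(-99 - 80\right) 116 + 199 = \left(-179\right) 116 + 199 = -20764 + 199 = -20565$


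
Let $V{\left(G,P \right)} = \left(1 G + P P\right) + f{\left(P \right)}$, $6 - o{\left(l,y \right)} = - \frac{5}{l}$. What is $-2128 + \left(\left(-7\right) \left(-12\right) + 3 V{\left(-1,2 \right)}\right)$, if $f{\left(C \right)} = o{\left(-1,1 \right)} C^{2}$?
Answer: $-2023$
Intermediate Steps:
$o{\left(l,y \right)} = 6 + \frac{5}{l}$ ($o{\left(l,y \right)} = 6 - - \frac{5}{l} = 6 + \frac{5}{l}$)
$f{\left(C \right)} = C^{2}$ ($f{\left(C \right)} = \left(6 + \frac{5}{-1}\right) C^{2} = \left(6 + 5 \left(-1\right)\right) C^{2} = \left(6 - 5\right) C^{2} = 1 C^{2} = C^{2}$)
$V{\left(G,P \right)} = G + 2 P^{2}$ ($V{\left(G,P \right)} = \left(1 G + P P\right) + P^{2} = \left(G + P^{2}\right) + P^{2} = G + 2 P^{2}$)
$-2128 + \left(\left(-7\right) \left(-12\right) + 3 V{\left(-1,2 \right)}\right) = -2128 + \left(\left(-7\right) \left(-12\right) + 3 \left(-1 + 2 \cdot 2^{2}\right)\right) = -2128 + \left(84 + 3 \left(-1 + 2 \cdot 4\right)\right) = -2128 + \left(84 + 3 \left(-1 + 8\right)\right) = -2128 + \left(84 + 3 \cdot 7\right) = -2128 + \left(84 + 21\right) = -2128 + 105 = -2023$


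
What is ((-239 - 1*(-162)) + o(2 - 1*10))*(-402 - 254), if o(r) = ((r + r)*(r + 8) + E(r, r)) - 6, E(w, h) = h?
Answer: 59696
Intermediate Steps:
o(r) = -6 + r + 2*r*(8 + r) (o(r) = ((r + r)*(r + 8) + r) - 6 = ((2*r)*(8 + r) + r) - 6 = (2*r*(8 + r) + r) - 6 = (r + 2*r*(8 + r)) - 6 = -6 + r + 2*r*(8 + r))
((-239 - 1*(-162)) + o(2 - 1*10))*(-402 - 254) = ((-239 - 1*(-162)) + (-6 + 2*(2 - 1*10)**2 + 17*(2 - 1*10)))*(-402 - 254) = ((-239 + 162) + (-6 + 2*(2 - 10)**2 + 17*(2 - 10)))*(-656) = (-77 + (-6 + 2*(-8)**2 + 17*(-8)))*(-656) = (-77 + (-6 + 2*64 - 136))*(-656) = (-77 + (-6 + 128 - 136))*(-656) = (-77 - 14)*(-656) = -91*(-656) = 59696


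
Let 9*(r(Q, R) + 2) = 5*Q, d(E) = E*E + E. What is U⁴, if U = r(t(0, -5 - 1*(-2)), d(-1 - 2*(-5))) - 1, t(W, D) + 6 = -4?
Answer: 35153041/6561 ≈ 5357.9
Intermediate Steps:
t(W, D) = -10 (t(W, D) = -6 - 4 = -10)
d(E) = E + E² (d(E) = E² + E = E + E²)
r(Q, R) = -2 + 5*Q/9 (r(Q, R) = -2 + (5*Q)/9 = -2 + 5*Q/9)
U = -77/9 (U = (-2 + (5/9)*(-10)) - 1 = (-2 - 50/9) - 1 = -68/9 - 1 = -77/9 ≈ -8.5556)
U⁴ = (-77/9)⁴ = 35153041/6561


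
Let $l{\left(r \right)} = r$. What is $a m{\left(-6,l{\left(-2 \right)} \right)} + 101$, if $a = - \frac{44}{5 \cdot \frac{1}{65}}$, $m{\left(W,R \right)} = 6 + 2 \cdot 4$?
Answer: $-7907$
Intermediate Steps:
$m{\left(W,R \right)} = 14$ ($m{\left(W,R \right)} = 6 + 8 = 14$)
$a = -572$ ($a = - \frac{44}{5 \cdot \frac{1}{65}} = - 44 \frac{1}{\frac{1}{13}} = \left(-44\right) 13 = -572$)
$a m{\left(-6,l{\left(-2 \right)} \right)} + 101 = \left(-572\right) 14 + 101 = -8008 + 101 = -7907$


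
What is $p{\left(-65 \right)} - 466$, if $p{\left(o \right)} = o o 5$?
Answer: $20659$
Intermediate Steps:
$p{\left(o \right)} = 5 o^{2}$ ($p{\left(o \right)} = o^{2} \cdot 5 = 5 o^{2}$)
$p{\left(-65 \right)} - 466 = 5 \left(-65\right)^{2} - 466 = 5 \cdot 4225 - 466 = 21125 - 466 = 20659$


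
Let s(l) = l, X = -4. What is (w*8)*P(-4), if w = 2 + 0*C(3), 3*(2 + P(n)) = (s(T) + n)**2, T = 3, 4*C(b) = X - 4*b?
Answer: -80/3 ≈ -26.667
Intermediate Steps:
C(b) = -1 - b (C(b) = (-4 - 4*b)/4 = -1 - b)
P(n) = -2 + (3 + n)**2/3
w = 2 (w = 2 + 0*(-1 - 1*3) = 2 + 0*(-1 - 3) = 2 + 0*(-4) = 2 + 0 = 2)
(w*8)*P(-4) = (2*8)*(-2 + (3 - 4)**2/3) = 16*(-2 + (1/3)*(-1)**2) = 16*(-2 + (1/3)*1) = 16*(-2 + 1/3) = 16*(-5/3) = -80/3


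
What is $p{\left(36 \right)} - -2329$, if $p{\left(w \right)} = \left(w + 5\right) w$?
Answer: $3805$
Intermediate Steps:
$p{\left(w \right)} = w \left(5 + w\right)$ ($p{\left(w \right)} = \left(5 + w\right) w = w \left(5 + w\right)$)
$p{\left(36 \right)} - -2329 = 36 \left(5 + 36\right) - -2329 = 36 \cdot 41 + 2329 = 1476 + 2329 = 3805$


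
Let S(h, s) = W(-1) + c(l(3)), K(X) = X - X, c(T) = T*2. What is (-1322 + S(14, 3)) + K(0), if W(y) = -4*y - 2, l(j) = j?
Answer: -1314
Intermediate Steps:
W(y) = -2 - 4*y
c(T) = 2*T
K(X) = 0
S(h, s) = 8 (S(h, s) = (-2 - 4*(-1)) + 2*3 = (-2 + 4) + 6 = 2 + 6 = 8)
(-1322 + S(14, 3)) + K(0) = (-1322 + 8) + 0 = -1314 + 0 = -1314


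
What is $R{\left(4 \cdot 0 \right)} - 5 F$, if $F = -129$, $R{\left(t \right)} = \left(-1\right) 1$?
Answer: $644$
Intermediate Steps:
$R{\left(t \right)} = -1$
$R{\left(4 \cdot 0 \right)} - 5 F = -1 - -645 = -1 + 645 = 644$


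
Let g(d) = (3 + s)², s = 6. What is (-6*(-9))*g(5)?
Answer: 4374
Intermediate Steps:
g(d) = 81 (g(d) = (3 + 6)² = 9² = 81)
(-6*(-9))*g(5) = -6*(-9)*81 = 54*81 = 4374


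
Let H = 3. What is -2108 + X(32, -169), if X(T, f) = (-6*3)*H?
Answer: -2162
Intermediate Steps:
X(T, f) = -54 (X(T, f) = -6*3*3 = -18*3 = -54)
-2108 + X(32, -169) = -2108 - 54 = -2162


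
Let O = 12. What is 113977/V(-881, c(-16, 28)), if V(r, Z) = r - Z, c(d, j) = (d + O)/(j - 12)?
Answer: -455908/3523 ≈ -129.41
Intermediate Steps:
c(d, j) = (12 + d)/(-12 + j) (c(d, j) = (d + 12)/(j - 12) = (12 + d)/(-12 + j))
113977/V(-881, c(-16, 28)) = 113977/(-881 - (12 - 16)/(-12 + 28)) = 113977/(-881 - (-4)/16) = 113977/(-881 - 1*(-1/4)) = 113977/(-881 + 1/4) = 113977/(-3523/4) = 113977*(-4/3523) = -455908/3523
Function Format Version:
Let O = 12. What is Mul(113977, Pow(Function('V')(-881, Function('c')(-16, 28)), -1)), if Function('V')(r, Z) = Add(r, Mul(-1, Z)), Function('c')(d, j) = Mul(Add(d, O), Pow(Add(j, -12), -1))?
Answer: Rational(-455908, 3523) ≈ -129.41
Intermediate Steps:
Function('c')(d, j) = Mul(Pow(Add(-12, j), -1), Add(12, d)) (Function('c')(d, j) = Mul(Add(d, 12), Pow(Add(j, -12), -1)) = Mul(Add(12, d), Pow(Add(-12, j), -1)) = Mul(Pow(Add(-12, j), -1), Add(12, d)))
Mul(113977, Pow(Function('V')(-881, Function('c')(-16, 28)), -1)) = Mul(113977, Pow(Add(-881, Mul(-1, Mul(Pow(Add(-12, 28), -1), Add(12, -16)))), -1)) = Mul(113977, Pow(Add(-881, Mul(-1, Mul(Pow(16, -1), -4))), -1)) = Mul(113977, Pow(Add(-881, Mul(-1, Mul(Rational(1, 16), -4))), -1)) = Mul(113977, Pow(Add(-881, Mul(-1, Rational(-1, 4))), -1)) = Mul(113977, Pow(Add(-881, Rational(1, 4)), -1)) = Mul(113977, Pow(Rational(-3523, 4), -1)) = Mul(113977, Rational(-4, 3523)) = Rational(-455908, 3523)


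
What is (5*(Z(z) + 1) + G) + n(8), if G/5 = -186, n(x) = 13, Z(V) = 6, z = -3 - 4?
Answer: -882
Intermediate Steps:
z = -7
G = -930 (G = 5*(-186) = -930)
(5*(Z(z) + 1) + G) + n(8) = (5*(6 + 1) - 930) + 13 = (5*7 - 930) + 13 = (35 - 930) + 13 = -895 + 13 = -882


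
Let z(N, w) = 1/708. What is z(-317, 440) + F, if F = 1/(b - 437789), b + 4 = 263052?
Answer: 19337/13746292 ≈ 0.0014067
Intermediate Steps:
b = 263048 (b = -4 + 263052 = 263048)
z(N, w) = 1/708
F = -1/174741 (F = 1/(263048 - 437789) = 1/(-174741) = -1/174741 ≈ -5.7228e-6)
z(-317, 440) + F = 1/708 - 1/174741 = 19337/13746292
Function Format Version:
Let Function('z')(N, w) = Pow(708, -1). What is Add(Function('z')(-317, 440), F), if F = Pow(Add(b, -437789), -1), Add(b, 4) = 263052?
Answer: Rational(19337, 13746292) ≈ 0.0014067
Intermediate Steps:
b = 263048 (b = Add(-4, 263052) = 263048)
Function('z')(N, w) = Rational(1, 708)
F = Rational(-1, 174741) (F = Pow(Add(263048, -437789), -1) = Pow(-174741, -1) = Rational(-1, 174741) ≈ -5.7228e-6)
Add(Function('z')(-317, 440), F) = Add(Rational(1, 708), Rational(-1, 174741)) = Rational(19337, 13746292)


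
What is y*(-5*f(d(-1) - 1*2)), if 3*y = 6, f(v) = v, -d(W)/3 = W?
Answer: -10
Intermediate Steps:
d(W) = -3*W
y = 2 (y = (⅓)*6 = 2)
y*(-5*f(d(-1) - 1*2)) = 2*(-5*(-3*(-1) - 1*2)) = 2*(-5*(3 - 2)) = 2*(-5*1) = 2*(-5) = -10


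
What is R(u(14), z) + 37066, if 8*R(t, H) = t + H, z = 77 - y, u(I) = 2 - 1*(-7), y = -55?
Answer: 296669/8 ≈ 37084.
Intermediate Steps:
u(I) = 9 (u(I) = 2 + 7 = 9)
z = 132 (z = 77 - 1*(-55) = 77 + 55 = 132)
R(t, H) = H/8 + t/8 (R(t, H) = (t + H)/8 = (H + t)/8 = H/8 + t/8)
R(u(14), z) + 37066 = ((1/8)*132 + (1/8)*9) + 37066 = (33/2 + 9/8) + 37066 = 141/8 + 37066 = 296669/8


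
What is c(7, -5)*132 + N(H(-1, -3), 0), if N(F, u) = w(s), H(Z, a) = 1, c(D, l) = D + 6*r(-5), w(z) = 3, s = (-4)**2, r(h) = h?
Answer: -3033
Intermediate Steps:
s = 16
c(D, l) = -30 + D (c(D, l) = D + 6*(-5) = D - 30 = -30 + D)
N(F, u) = 3
c(7, -5)*132 + N(H(-1, -3), 0) = (-30 + 7)*132 + 3 = -23*132 + 3 = -3036 + 3 = -3033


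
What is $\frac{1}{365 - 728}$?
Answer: $- \frac{1}{363} \approx -0.0027548$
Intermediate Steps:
$\frac{1}{365 - 728} = \frac{1}{-363} = - \frac{1}{363}$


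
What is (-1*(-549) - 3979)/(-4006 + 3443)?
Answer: 3430/563 ≈ 6.0924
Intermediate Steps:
(-1*(-549) - 3979)/(-4006 + 3443) = (549 - 3979)/(-563) = -3430*(-1/563) = 3430/563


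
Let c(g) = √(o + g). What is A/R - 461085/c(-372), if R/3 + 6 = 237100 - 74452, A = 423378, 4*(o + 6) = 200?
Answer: 23521/27107 + 461085*I*√82/164 ≈ 0.86771 + 25459.0*I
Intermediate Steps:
o = 44 (o = -6 + (¼)*200 = -6 + 50 = 44)
c(g) = √(44 + g)
R = 487926 (R = -18 + 3*(237100 - 74452) = -18 + 3*162648 = -18 + 487944 = 487926)
A/R - 461085/c(-372) = 423378/487926 - 461085/√(44 - 372) = 423378*(1/487926) - 461085*(-I*√82/164) = 23521/27107 - 461085*(-I*√82/164) = 23521/27107 - (-461085)*I*√82/164 = 23521/27107 + 461085*I*√82/164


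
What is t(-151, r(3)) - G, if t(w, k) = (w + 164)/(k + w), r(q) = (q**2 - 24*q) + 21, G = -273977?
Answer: 52877548/193 ≈ 2.7398e+5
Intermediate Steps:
r(q) = 21 + q**2 - 24*q
t(w, k) = (164 + w)/(k + w)
t(-151, r(3)) - G = (164 - 151)/((21 + 3**2 - 24*3) - 151) - 1*(-273977) = 13/((21 + 9 - 72) - 151) + 273977 = 13/(-42 - 151) + 273977 = 13/(-193) + 273977 = -1/193*13 + 273977 = -13/193 + 273977 = 52877548/193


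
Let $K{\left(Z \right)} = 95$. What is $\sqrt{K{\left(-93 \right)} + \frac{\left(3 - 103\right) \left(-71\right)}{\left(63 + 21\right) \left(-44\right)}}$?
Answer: $\frac{\sqrt{19867155}}{462} \approx 9.6478$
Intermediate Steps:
$\sqrt{K{\left(-93 \right)} + \frac{\left(3 - 103\right) \left(-71\right)}{\left(63 + 21\right) \left(-44\right)}} = \sqrt{95 + \frac{\left(3 - 103\right) \left(-71\right)}{\left(63 + 21\right) \left(-44\right)}} = \sqrt{95 + \frac{\left(-100\right) \left(-71\right)}{84 \left(-44\right)}} = \sqrt{95 + \frac{7100}{-3696}} = \sqrt{95 + 7100 \left(- \frac{1}{3696}\right)} = \sqrt{95 - \frac{1775}{924}} = \sqrt{\frac{86005}{924}} = \frac{\sqrt{19867155}}{462}$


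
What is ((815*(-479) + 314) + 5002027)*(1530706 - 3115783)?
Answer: -7310305380612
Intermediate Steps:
((815*(-479) + 314) + 5002027)*(1530706 - 3115783) = ((-390385 + 314) + 5002027)*(-1585077) = (-390071 + 5002027)*(-1585077) = 4611956*(-1585077) = -7310305380612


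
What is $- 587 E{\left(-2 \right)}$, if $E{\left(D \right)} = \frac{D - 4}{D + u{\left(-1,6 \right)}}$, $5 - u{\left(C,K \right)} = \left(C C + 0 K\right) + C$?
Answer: $1174$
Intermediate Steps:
$u{\left(C,K \right)} = 5 - C - C^{2}$ ($u{\left(C,K \right)} = 5 - \left(\left(C C + 0 K\right) + C\right) = 5 - \left(\left(C^{2} + 0\right) + C\right) = 5 - \left(C^{2} + C\right) = 5 - \left(C + C^{2}\right) = 5 - C - C^{2}$)
$E{\left(D \right)} = \frac{-4 + D}{5 + D}$ ($E{\left(D \right)} = \frac{D - 4}{D - -5} = \frac{-4 + D}{D + \left(5 + 1 - 1\right)} = \frac{-4 + D}{D + 5} = \frac{-4 + D}{5 + D}$)
$- 587 E{\left(-2 \right)} = - 587 \frac{-4 - 2}{5 - 2} = - 587 \cdot \frac{1}{3} \left(-6\right) = \left(-587\right) \left(-2\right) = 1174$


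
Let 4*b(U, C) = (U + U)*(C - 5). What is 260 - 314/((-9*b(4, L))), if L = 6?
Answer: 2497/9 ≈ 277.44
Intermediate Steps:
b(U, C) = U*(-5 + C)/2 (b(U, C) = ((U + U)*(C - 5))/4 = ((2*U)*(-5 + C))/4 = (2*U*(-5 + C))/4 = U*(-5 + C)/2)
260 - 314/((-9*b(4, L))) = 260 - 314/((-9*(1/2)*4*(-5 + 6))) = 260 - 314/((-9*(1/2)*4*1)) = 260 - 314/((-9*2)) = 260 - 314/((-1*18)) = 260 - 314/(-18) = 260 - 314*(-1)/18 = 260 - 1*(-157/9) = 260 + 157/9 = 2497/9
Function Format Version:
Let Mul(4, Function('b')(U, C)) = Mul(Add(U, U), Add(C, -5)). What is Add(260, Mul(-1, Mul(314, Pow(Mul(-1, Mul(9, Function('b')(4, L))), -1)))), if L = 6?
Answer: Rational(2497, 9) ≈ 277.44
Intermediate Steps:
Function('b')(U, C) = Mul(Rational(1, 2), U, Add(-5, C)) (Function('b')(U, C) = Mul(Rational(1, 4), Mul(Add(U, U), Add(C, -5))) = Mul(Rational(1, 4), Mul(Mul(2, U), Add(-5, C))) = Mul(Rational(1, 4), Mul(2, U, Add(-5, C))) = Mul(Rational(1, 2), U, Add(-5, C)))
Add(260, Mul(-1, Mul(314, Pow(Mul(-1, Mul(9, Function('b')(4, L))), -1)))) = Add(260, Mul(-1, Mul(314, Pow(Mul(-1, Mul(9, Mul(Rational(1, 2), 4, Add(-5, 6)))), -1)))) = Add(260, Mul(-1, Mul(314, Pow(Mul(-1, Mul(9, Mul(Rational(1, 2), 4, 1))), -1)))) = Add(260, Mul(-1, Mul(314, Pow(Mul(-1, Mul(9, 2)), -1)))) = Add(260, Mul(-1, Mul(314, Pow(Mul(-1, 18), -1)))) = Add(260, Mul(-1, Mul(314, Pow(-18, -1)))) = Add(260, Mul(-1, Mul(314, Rational(-1, 18)))) = Add(260, Mul(-1, Rational(-157, 9))) = Add(260, Rational(157, 9)) = Rational(2497, 9)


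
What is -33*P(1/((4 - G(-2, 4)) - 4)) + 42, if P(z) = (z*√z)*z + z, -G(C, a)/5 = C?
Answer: 453/10 - 33*I*√10/1000 ≈ 45.3 - 0.10436*I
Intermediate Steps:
G(C, a) = -5*C
P(z) = z + z^(5/2) (P(z) = z^(3/2)*z + z = z^(5/2) + z = z + z^(5/2))
-33*P(1/((4 - G(-2, 4)) - 4)) + 42 = -33*(1/((4 - (-5)*(-2)) - 4) + (1/((4 - (-5)*(-2)) - 4))^(5/2)) + 42 = -33*(1/((4 - 1*10) - 4) + (1/((4 - 1*10) - 4))^(5/2)) + 42 = -33*(1/((4 - 10) - 4) + (1/((4 - 10) - 4))^(5/2)) + 42 = -33*(1/(-6 - 4) + (1/(-6 - 4))^(5/2)) + 42 = -33*(1/(-10) + (1/(-10))^(5/2)) + 42 = -33*(-⅒ + (-⅒)^(5/2)) + 42 = -33*(-⅒ + I*√10/1000) + 42 = (33/10 - 33*I*√10/1000) + 42 = 453/10 - 33*I*√10/1000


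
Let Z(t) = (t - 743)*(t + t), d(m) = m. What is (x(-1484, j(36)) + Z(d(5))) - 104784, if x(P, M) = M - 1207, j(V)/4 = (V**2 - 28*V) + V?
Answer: -112075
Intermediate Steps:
j(V) = -108*V + 4*V**2 (j(V) = 4*((V**2 - 28*V) + V) = 4*(V**2 - 27*V) = -108*V + 4*V**2)
x(P, M) = -1207 + M
Z(t) = 2*t*(-743 + t) (Z(t) = (-743 + t)*(2*t) = 2*t*(-743 + t))
(x(-1484, j(36)) + Z(d(5))) - 104784 = ((-1207 + 4*36*(-27 + 36)) + 2*5*(-743 + 5)) - 104784 = ((-1207 + 4*36*9) + 2*5*(-738)) - 104784 = ((-1207 + 1296) - 7380) - 104784 = (89 - 7380) - 104784 = -7291 - 104784 = -112075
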